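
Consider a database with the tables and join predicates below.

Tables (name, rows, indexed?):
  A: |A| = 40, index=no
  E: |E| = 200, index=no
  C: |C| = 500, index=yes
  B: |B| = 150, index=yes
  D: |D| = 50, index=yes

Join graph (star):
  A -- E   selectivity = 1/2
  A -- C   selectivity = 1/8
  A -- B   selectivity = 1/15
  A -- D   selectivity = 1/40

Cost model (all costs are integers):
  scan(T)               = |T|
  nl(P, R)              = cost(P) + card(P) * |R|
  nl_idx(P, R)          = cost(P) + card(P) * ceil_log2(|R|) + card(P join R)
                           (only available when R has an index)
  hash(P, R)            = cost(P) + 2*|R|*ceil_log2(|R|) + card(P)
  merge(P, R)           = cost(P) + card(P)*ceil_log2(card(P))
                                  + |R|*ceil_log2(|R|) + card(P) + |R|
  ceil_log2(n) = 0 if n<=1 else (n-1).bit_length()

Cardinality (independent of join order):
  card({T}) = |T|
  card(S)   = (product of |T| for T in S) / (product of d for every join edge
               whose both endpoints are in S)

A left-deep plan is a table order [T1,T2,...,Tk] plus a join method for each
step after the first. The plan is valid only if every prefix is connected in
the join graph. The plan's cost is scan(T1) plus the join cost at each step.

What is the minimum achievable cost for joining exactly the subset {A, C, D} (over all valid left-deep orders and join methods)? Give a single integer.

3905

Selinger DP over subsets of {A,C,D}:
  {A}: scan cost=40, card=40
  {C}: scan cost=500, card=500
  {D}: scan cost=50, card=50
  {AC}: card=2500; try (A,hash)→1480, (C,nl_idx)→2900, (C,merge)→5320, (A,merge)→5780, (C,hash)→9080, (C,nl)→20040 …(+1); best=1480 via (A,hash)
  {AD}: card=50; try (D,nl_idx)→330, (A,hash)→580, (D,merge)→670, (D,hash)→680, (A,merge)→680, (D,nl)→2040 …(+1); best=330 via (D,nl_idx)
  {ACD}: card=3125; try (C,nl_idx)→3905, (D,hash)→4580, (C,merge)→5680, (C,hash)→9380, (D,nl_idx)→19605, (C,nl)→25330 …(+2); best=3905 via (C,nl_idx)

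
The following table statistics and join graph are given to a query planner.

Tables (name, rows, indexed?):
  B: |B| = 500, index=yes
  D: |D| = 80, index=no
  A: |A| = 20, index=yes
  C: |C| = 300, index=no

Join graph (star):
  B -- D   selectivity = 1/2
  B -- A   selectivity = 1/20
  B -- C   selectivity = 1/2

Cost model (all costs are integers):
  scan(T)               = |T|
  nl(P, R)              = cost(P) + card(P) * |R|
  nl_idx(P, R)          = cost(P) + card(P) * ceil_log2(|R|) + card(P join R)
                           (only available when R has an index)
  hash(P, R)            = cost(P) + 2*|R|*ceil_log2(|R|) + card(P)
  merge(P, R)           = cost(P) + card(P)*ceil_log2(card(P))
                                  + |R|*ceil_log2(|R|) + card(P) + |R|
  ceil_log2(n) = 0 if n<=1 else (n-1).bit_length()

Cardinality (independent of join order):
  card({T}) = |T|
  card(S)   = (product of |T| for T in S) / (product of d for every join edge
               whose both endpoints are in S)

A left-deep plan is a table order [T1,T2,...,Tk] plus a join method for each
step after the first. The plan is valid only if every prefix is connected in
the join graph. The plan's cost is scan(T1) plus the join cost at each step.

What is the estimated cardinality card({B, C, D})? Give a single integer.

3000000

Tables in S: B(500), C(300), D(80)
Edges inside S: B-D(d=2), B-C(d=2)
numerator = 500 * 300 * 80 = 12000000
denominator = 2 * 2 = 4
card(S) = 12000000 / 4 = 3000000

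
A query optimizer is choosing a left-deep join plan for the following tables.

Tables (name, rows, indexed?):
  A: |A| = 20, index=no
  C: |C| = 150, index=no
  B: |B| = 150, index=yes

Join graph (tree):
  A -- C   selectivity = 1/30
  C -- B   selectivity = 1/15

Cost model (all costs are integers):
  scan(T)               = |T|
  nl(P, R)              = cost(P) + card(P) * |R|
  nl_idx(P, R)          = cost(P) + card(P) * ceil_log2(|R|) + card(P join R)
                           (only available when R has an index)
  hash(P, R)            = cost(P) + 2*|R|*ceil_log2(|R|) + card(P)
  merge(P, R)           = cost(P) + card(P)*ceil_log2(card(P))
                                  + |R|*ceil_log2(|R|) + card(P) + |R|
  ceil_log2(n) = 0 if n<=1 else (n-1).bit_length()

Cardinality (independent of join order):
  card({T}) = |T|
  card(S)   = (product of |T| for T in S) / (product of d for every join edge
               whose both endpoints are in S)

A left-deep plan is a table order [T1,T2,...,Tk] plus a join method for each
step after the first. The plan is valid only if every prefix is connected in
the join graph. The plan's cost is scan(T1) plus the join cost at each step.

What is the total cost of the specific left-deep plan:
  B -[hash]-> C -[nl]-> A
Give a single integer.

32700

step 1: scan B: cost=150, card=150
step 2: join C via hash
    card(P join C) = 150*150/(15) = 1500
    cost = 150 + 2*150*8 + 150 = 2700
step 3: join A via nl
    card(P join A) = 1500*20/(30) = 1000
    cost = 2700 + 1500*20 = 32700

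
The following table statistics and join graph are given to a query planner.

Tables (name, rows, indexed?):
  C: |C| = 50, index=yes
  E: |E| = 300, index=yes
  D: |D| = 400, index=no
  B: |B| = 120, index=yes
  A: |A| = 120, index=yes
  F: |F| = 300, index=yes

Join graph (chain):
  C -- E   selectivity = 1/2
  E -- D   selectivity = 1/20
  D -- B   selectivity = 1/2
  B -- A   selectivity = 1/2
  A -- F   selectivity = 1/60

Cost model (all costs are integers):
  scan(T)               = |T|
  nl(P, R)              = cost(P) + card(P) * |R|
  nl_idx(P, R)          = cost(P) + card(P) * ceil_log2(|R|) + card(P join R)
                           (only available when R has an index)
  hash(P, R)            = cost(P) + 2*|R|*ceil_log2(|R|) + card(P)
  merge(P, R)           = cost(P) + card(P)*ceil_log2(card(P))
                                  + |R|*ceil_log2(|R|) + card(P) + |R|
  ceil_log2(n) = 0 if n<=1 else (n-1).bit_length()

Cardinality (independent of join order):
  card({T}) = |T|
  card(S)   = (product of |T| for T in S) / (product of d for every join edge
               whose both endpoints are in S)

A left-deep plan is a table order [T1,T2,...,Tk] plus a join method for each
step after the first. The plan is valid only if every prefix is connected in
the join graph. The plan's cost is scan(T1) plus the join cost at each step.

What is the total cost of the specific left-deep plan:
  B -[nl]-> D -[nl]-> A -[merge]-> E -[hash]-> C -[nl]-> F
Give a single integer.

162056211720

step 1: scan B: cost=120, card=120
step 2: join D via nl
    card(P join D) = 120*400/(2) = 24000
    cost = 120 + 120*400 = 48120
step 3: join A via nl
    card(P join A) = 24000*120/(2) = 1440000
    cost = 48120 + 24000*120 = 2928120
step 4: join E via merge
    card(P join E) = 1440000*300/(20) = 21600000
    cost = 2928120 + 1440000*21 + 300*9 + 1440000 + 300 = 34611120
step 5: join C via hash
    card(P join C) = 21600000*50/(2) = 540000000
    cost = 34611120 + 2*50*6 + 21600000 = 56211720
step 6: join F via nl
    card(P join F) = 540000000*300/(60) = 2700000000
    cost = 56211720 + 540000000*300 = 162056211720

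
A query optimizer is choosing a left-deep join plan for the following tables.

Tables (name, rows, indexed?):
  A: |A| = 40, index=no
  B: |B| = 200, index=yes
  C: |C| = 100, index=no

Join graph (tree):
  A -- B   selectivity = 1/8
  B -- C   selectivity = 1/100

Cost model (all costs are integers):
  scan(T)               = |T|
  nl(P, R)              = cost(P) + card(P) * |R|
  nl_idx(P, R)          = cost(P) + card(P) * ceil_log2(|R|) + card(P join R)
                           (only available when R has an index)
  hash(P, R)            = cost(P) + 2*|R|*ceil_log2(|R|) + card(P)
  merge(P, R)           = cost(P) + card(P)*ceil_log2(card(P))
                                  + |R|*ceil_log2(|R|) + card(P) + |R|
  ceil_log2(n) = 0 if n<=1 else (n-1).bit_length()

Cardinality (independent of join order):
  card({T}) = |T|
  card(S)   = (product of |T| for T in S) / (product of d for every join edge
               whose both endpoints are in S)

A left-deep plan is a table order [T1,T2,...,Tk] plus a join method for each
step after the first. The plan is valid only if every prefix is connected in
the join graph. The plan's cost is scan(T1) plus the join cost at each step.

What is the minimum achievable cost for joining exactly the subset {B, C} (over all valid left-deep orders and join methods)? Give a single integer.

1100

Selinger DP over subsets of {B,C}:
  {B}: scan cost=200, card=200
  {C}: scan cost=100, card=100
  {BC}: card=200; try (B,nl_idx)→1100, (C,hash)→1800, (B,merge)→2700, (C,merge)→2800, (B,hash)→3400, (B,nl)→20100 …(+1); best=1100 via (B,nl_idx)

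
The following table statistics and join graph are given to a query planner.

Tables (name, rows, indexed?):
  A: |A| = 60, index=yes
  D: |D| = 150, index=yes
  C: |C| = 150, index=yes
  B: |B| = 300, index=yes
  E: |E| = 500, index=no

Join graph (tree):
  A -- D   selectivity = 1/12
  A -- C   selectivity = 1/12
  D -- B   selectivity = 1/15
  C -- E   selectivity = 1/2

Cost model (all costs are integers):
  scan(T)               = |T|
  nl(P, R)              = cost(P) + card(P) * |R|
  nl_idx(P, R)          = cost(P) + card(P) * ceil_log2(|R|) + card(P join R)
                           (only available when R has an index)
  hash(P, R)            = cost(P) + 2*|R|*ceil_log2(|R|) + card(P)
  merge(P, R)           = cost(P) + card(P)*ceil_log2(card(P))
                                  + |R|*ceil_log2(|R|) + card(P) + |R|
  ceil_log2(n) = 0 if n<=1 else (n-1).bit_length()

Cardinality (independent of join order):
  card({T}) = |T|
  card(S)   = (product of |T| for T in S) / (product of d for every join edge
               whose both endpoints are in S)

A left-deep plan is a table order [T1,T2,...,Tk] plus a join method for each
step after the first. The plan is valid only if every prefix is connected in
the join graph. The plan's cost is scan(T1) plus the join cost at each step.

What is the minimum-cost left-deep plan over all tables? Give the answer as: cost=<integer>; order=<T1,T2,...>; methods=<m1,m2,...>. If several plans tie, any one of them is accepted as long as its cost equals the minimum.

Selinger DP (subsets sized 1..n):
  {A}: scan cost=60, card=60
  {D}: scan cost=150, card=150
  {C}: scan cost=150, card=150
  {B}: scan cost=300, card=300
  {E}: scan cost=500, card=500
  {AD}: card=750; try (A,hash)→1020, (D,nl_idx)→1290, (A,nl_idx)→1800, (D,merge)→1830, (A,merge)→1920, (D,hash)→2520 …(+2); best=1020 via (A,hash)
  {AC}: card=750; try (A,hash)→1020, (C,nl_idx)→1290, (A,nl_idx)→1800, (C,merge)→1830, (A,merge)→1920, (C,hash)→2520 …(+2); best=1020 via (A,hash)
  {BD}: card=3000; try (D,hash)→3000, (B,merge)→4500, (B,nl_idx)→4500, (D,merge)→4650, (D,nl_idx)→5700, (B,hash)→5700 …(+2); best=3000 via (D,hash)
  {CE}: card=37500; try (C,hash)→3400, (E,merge)→6500, (C,merge)→6850, (E,hash)→9300, (C,nl_idx)→42000, (E,nl)→75150 …(+1); best=3400 via (C,hash)
  {ACD}: card=9375; try (D,hash)→4170, (C,hash)→4170, (D,merge)→10620, (C,merge)→10620, (D,nl_idx)→16395, (C,nl_idx)→16395 …(+2); best=4170 via (D,hash)
  {ABD}: card=15000; try (A,hash)→6720, (B,hash)→7170, (B,merge)→12270, (B,nl_idx)→22770, (A,nl_idx)→36000, (A,merge)→42420 …(+2); best=6720 via (A,hash)
  {ACE}: card=187500; try (E,hash)→10770, (E,merge)→14270, (A,hash)→41620, (E,nl)→376020, (A,nl_idx)→415900, (A,merge)→641320 …(+1); best=10770 via (E,hash)
  {ABCD}: card=187500; try (B,hash)→18945, (C,hash)→24120, (B,merge)→147795, (C,merge)→233070, (B,nl_idx)→276045, (C,nl_idx)→314220 …(+2); best=18945 via (B,hash)
  {ACDE}: card=2343750; try (E,hash)→22545, (E,merge)→149795, (D,hash)→200670, (D,merge)→3574620, (D,nl_idx)→3854520, (E,nl)→4691670 …(+1); best=22545 via (E,hash)
  {ABCDE}: card=46875000; try (E,hash)→215445, (B,hash)→2371695, (E,merge)→3586445, (B,merge)→53931795, (B,nl_idx)→67991295, (E,nl)→93768945 …(+1); best=215445 via (E,hash)

cost=215445; order=C,A,D,B,E; methods=hash,hash,hash,hash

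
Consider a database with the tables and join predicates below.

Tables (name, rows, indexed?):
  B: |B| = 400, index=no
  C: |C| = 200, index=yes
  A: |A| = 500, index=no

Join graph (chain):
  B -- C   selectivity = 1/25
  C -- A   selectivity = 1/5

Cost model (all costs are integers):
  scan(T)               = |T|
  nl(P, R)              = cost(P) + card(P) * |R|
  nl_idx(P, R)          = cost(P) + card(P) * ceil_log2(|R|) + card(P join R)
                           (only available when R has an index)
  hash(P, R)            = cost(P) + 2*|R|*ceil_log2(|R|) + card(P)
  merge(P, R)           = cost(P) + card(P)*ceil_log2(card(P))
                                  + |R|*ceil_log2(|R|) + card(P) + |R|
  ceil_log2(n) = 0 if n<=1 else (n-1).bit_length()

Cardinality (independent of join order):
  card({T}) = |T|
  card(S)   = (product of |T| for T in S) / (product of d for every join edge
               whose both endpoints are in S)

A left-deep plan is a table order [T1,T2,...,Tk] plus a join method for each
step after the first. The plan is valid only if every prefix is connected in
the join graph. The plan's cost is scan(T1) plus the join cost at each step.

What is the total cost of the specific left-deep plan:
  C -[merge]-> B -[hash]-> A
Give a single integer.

step 1: scan C: cost=200, card=200
step 2: join B via merge
    card(P join B) = 200*400/(25) = 3200
    cost = 200 + 200*8 + 400*9 + 200 + 400 = 6000
step 3: join A via hash
    card(P join A) = 3200*500/(5) = 320000
    cost = 6000 + 2*500*9 + 3200 = 18200

18200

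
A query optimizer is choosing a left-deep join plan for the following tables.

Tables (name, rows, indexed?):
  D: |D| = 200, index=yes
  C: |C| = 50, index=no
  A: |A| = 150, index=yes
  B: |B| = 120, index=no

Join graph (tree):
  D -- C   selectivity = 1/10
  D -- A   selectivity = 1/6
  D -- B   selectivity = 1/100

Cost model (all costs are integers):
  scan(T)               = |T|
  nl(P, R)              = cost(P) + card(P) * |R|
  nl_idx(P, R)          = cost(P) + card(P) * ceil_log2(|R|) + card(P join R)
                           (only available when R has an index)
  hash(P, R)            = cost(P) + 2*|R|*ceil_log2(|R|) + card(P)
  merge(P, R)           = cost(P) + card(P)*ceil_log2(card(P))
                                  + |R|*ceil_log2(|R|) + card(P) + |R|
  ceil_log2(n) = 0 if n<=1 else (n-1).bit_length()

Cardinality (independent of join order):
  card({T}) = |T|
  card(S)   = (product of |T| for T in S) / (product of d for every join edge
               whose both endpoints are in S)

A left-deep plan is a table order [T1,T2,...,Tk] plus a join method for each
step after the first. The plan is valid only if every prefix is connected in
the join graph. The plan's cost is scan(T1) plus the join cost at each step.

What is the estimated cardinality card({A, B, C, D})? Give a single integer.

Tables in S: A(150), B(120), C(50), D(200)
Edges inside S: D-C(d=10), D-A(d=6), D-B(d=100)
numerator = 150 * 120 * 50 * 200 = 180000000
denominator = 10 * 6 * 100 = 6000
card(S) = 180000000 / 6000 = 30000

30000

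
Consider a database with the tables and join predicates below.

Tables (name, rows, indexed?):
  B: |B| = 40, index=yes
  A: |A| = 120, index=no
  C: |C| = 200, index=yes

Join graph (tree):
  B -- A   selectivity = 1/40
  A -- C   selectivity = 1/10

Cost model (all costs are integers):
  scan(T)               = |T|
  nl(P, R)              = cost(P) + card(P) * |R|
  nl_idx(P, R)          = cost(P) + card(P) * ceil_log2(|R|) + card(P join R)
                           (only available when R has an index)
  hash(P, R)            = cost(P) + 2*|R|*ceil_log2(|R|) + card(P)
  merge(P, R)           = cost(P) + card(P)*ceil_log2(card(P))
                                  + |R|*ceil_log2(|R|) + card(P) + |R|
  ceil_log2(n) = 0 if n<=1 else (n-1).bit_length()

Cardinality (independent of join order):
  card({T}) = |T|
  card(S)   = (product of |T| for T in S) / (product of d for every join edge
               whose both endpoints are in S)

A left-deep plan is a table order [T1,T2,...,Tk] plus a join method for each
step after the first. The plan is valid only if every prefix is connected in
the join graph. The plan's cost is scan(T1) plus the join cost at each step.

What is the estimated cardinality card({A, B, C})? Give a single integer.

2400

Tables in S: A(120), B(40), C(200)
Edges inside S: B-A(d=40), A-C(d=10)
numerator = 120 * 40 * 200 = 960000
denominator = 40 * 10 = 400
card(S) = 960000 / 400 = 2400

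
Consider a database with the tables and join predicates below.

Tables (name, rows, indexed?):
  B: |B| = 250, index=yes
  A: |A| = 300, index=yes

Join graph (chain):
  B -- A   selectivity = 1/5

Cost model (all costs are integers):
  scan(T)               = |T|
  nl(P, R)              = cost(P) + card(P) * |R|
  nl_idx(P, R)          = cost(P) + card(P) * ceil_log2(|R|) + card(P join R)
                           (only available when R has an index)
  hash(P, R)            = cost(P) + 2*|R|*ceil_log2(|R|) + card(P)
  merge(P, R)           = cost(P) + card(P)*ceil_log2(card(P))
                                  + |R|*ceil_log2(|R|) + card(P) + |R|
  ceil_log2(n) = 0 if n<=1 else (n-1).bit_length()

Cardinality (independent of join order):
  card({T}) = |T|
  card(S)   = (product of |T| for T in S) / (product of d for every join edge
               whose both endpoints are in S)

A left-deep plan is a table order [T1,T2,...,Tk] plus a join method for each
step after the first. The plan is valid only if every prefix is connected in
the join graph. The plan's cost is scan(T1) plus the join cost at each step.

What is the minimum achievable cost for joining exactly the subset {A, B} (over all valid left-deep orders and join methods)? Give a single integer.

4600

Selinger DP over subsets of {A,B}:
  {B}: scan cost=250, card=250
  {A}: scan cost=300, card=300
  {AB}: card=15000; try (B,hash)→4600, (A,merge)→5500, (B,merge)→5550, (A,hash)→5900, (A,nl_idx)→17500, (B,nl_idx)→17700 …(+2); best=4600 via (B,hash)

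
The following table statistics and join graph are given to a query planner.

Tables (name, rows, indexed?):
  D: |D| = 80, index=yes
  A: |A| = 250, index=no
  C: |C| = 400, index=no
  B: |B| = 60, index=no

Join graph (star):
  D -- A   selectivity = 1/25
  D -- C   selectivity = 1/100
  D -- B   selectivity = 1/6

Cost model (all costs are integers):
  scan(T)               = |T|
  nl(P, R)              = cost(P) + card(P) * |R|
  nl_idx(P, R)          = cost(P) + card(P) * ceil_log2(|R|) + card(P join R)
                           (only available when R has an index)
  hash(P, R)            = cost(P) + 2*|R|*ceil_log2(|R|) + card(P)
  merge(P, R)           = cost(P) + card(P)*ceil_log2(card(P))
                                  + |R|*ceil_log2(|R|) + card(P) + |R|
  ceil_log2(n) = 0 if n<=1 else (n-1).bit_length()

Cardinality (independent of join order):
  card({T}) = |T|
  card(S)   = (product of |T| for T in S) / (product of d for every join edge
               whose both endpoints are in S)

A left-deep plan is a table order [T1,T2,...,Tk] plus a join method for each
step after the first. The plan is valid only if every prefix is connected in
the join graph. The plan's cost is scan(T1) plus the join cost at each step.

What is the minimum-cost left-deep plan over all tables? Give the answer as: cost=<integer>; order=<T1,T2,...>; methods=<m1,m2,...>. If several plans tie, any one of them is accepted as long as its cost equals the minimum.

Selinger DP (subsets sized 1..n):
  {D}: scan cost=80, card=80
  {A}: scan cost=250, card=250
  {C}: scan cost=400, card=400
  {B}: scan cost=60, card=60
  {AD}: card=800; try (D,hash)→1620, (D,nl_idx)→2800, (A,merge)→2970, (D,merge)→3140, (A,hash)→4160, (A,nl)→20080 …(+1); best=1620 via (D,hash)
  {CD}: card=320; try (D,hash)→1920, (D,nl_idx)→3520, (C,merge)→4720, (D,merge)→5040, (C,hash)→7360, (C,nl)→32080 …(+1); best=1920 via (D,hash)
  {BD}: card=800; try (B,hash)→880, (D,merge)→1120, (B,merge)→1140, (D,hash)→1240, (D,nl_idx)→1280, (D,nl)→4860 …(+1); best=880 via (B,hash)
  {ACD}: card=3200; try (A,hash)→6240, (A,merge)→7370, (C,hash)→9620, (C,merge)→14420, (A,nl)→81920, (C,nl)→321620; best=6240 via (A,hash)
  {ABD}: card=8000; try (B,hash)→3140, (A,hash)→5680, (B,merge)→10840, (A,merge)→11930, (B,nl)→49620, (A,nl)→200880; best=3140 via (B,hash)
  {BCD}: card=3200; try (B,hash)→2960, (B,merge)→5540, (C,hash)→8880, (C,merge)→13680, (B,nl)→21120, (C,nl)→320880; best=2960 via (B,hash)
  {ABCD}: card=32000; try (B,hash)→10160, (A,hash)→10160, (C,hash)→18340, (A,merge)→46810, (B,merge)→48260, (C,merge)→119140 …(+3); best=10160 via (B,hash)

cost=10160; order=C,D,A,B; methods=hash,hash,hash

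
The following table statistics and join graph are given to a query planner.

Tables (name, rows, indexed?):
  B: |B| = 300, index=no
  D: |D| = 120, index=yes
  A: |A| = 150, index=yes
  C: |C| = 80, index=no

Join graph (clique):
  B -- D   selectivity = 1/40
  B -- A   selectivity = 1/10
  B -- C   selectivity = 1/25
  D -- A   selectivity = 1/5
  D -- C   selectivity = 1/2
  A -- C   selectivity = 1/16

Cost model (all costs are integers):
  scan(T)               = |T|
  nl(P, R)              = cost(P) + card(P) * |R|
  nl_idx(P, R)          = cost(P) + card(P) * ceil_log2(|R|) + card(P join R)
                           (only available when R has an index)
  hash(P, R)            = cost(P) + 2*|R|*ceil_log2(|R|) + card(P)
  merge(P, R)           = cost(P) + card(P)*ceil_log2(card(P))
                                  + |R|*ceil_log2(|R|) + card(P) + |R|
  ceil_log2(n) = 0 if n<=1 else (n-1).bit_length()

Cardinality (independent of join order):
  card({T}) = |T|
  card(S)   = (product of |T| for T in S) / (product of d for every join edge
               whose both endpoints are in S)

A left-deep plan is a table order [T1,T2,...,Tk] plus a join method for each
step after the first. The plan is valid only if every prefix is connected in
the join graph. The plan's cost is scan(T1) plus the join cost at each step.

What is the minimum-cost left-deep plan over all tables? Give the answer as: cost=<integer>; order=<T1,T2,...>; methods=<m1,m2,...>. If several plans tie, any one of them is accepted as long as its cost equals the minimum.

cost=7660; order=B,C,A,D; methods=hash,hash,hash

Selinger DP (subsets sized 1..n):
  {B}: scan cost=300, card=300
  {D}: scan cost=120, card=120
  {A}: scan cost=150, card=150
  {C}: scan cost=80, card=80
  {BD}: card=900; try (D,hash)→2280, (D,nl_idx)→3300, (B,merge)→4080, (D,merge)→4260, (B,hash)→5640, (B,nl)→36120 …(+1); best=2280 via (D,hash)
  {AB}: card=4500; try (A,hash)→3000, (B,merge)→4500, (A,merge)→4650, (B,hash)→5700, (A,nl_idx)→7200, (B,nl)→45150 …(+1); best=3000 via (A,hash)
  {BC}: card=960; try (C,hash)→1720, (B,merge)→3720, (C,merge)→3940, (B,hash)→5560, (B,nl)→24080, (C,nl)→24300; best=1720 via (C,hash)
  {AD}: card=3600; try (D,hash)→1980, (A,merge)→2430, (D,merge)→2460, (A,hash)→2640, (A,nl_idx)→4680, (D,nl_idx)→4800 …(+2); best=1980 via (D,hash)
  {CD}: card=4800; try (C,hash)→1360, (D,merge)→1680, (C,merge)→1720, (D,hash)→1840, (D,nl_idx)→5440, (D,nl)→9680 …(+1); best=1360 via (C,hash)
  {AC}: card=750; try (C,hash)→1420, (A,nl_idx)→1470, (A,merge)→2070, (C,merge)→2140, (A,hash)→2560, (A,nl)→12080 …(+1); best=1420 via (C,hash)
  {ABD}: card=2700; try (A,hash)→5580, (D,hash)→9180, (B,hash)→10980, (A,nl_idx)→12180, (A,merge)→13530, (D,nl_idx)→37200 …(+5); best=5580 via (A,hash)
  {BCD}: card=1440; try (C,hash)→4300, (D,hash)→4360, (D,nl_idx)→9880, (B,hash)→11560, (C,merge)→12820, (D,merge)→13240 …(+4); best=4300 via (C,hash)
  {ABC}: card=900; try (A,hash)→5080, (B,hash)→7570, (C,hash)→8620, (A,nl_idx)→10300, (B,merge)→12670, (A,merge)→13630 …(+4); best=5080 via (A,hash)
  {ACD}: card=9000; try (D,hash)→3850, (C,hash)→6700, (A,hash)→8560, (D,merge)→10630, (D,nl_idx)→15670, (A,nl_idx)→48760 …(+5); best=3850 via (D,hash)
  {ABCD}: card=270; try (D,hash)→7660, (A,hash)→8140, (C,hash)→9400, (D,nl_idx)→11650, (D,merge)→15940, (A,nl_idx)→16090 …(+8); best=7660 via (D,hash)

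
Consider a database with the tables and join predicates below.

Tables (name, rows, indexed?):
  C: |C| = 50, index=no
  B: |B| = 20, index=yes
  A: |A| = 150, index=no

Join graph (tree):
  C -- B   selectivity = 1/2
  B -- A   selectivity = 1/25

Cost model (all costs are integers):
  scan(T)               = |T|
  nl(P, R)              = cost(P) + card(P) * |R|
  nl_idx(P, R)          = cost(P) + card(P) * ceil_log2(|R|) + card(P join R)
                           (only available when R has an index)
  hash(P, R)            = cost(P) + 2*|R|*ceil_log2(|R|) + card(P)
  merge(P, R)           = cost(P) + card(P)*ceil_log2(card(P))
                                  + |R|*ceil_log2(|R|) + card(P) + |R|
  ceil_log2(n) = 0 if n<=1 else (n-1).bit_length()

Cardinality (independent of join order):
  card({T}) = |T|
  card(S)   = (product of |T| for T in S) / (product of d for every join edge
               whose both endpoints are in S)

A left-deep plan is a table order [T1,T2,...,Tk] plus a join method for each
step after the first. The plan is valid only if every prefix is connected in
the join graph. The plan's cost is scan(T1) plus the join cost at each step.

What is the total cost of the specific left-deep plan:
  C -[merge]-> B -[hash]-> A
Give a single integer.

3420

step 1: scan C: cost=50, card=50
step 2: join B via merge
    card(P join B) = 50*20/(2) = 500
    cost = 50 + 50*6 + 20*5 + 50 + 20 = 520
step 3: join A via hash
    card(P join A) = 500*150/(25) = 3000
    cost = 520 + 2*150*8 + 500 = 3420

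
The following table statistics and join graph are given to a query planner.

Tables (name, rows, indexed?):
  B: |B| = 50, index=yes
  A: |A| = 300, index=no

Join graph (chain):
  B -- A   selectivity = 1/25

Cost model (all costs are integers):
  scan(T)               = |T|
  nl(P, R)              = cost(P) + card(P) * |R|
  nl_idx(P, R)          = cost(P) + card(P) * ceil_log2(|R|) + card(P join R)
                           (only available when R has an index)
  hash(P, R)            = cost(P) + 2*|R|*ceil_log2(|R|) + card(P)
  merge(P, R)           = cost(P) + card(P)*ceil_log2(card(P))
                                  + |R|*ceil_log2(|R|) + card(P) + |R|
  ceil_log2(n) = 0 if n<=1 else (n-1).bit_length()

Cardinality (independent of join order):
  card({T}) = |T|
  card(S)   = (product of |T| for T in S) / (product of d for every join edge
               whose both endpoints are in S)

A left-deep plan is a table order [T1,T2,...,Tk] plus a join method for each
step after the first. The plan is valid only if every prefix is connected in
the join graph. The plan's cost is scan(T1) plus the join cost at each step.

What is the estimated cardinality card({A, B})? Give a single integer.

Tables in S: A(300), B(50)
Edges inside S: B-A(d=25)
numerator = 300 * 50 = 15000
denominator = 25 = 25
card(S) = 15000 / 25 = 600

600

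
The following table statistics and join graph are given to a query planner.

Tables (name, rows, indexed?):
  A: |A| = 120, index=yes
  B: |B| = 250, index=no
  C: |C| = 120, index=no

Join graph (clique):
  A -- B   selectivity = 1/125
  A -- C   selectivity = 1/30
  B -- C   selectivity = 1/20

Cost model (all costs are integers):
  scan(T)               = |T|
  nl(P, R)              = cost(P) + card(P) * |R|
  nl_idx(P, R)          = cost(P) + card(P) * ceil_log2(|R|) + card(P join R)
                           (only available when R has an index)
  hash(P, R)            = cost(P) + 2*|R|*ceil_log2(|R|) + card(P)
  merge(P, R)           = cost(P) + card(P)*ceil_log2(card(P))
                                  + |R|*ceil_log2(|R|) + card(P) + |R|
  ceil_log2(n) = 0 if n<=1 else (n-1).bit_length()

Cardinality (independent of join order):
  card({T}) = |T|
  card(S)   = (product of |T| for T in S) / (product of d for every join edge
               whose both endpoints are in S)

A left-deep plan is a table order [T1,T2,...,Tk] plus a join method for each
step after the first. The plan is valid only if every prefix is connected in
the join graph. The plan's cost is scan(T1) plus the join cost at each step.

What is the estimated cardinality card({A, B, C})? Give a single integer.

Tables in S: A(120), B(250), C(120)
Edges inside S: A-B(d=125), A-C(d=30), B-C(d=20)
numerator = 120 * 250 * 120 = 3600000
denominator = 125 * 30 * 20 = 75000
card(S) = 3600000 / 75000 = 48

48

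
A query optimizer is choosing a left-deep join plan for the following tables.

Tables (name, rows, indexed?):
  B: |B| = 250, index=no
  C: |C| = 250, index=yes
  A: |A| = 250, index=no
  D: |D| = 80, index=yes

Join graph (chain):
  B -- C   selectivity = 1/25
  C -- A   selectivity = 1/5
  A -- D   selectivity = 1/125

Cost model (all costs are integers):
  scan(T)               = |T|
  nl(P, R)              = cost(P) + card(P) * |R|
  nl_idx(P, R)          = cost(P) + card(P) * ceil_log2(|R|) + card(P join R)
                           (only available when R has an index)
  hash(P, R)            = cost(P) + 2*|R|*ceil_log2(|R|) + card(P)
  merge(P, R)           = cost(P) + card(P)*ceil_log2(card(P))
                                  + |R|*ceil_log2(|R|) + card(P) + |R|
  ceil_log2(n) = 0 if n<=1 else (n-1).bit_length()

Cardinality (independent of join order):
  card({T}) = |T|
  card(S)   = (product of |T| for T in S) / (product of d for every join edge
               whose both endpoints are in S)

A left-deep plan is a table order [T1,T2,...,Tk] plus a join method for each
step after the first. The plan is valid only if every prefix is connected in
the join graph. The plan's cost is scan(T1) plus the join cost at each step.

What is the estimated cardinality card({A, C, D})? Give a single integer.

8000

Tables in S: A(250), C(250), D(80)
Edges inside S: C-A(d=5), A-D(d=125)
numerator = 250 * 250 * 80 = 5000000
denominator = 5 * 125 = 625
card(S) = 5000000 / 625 = 8000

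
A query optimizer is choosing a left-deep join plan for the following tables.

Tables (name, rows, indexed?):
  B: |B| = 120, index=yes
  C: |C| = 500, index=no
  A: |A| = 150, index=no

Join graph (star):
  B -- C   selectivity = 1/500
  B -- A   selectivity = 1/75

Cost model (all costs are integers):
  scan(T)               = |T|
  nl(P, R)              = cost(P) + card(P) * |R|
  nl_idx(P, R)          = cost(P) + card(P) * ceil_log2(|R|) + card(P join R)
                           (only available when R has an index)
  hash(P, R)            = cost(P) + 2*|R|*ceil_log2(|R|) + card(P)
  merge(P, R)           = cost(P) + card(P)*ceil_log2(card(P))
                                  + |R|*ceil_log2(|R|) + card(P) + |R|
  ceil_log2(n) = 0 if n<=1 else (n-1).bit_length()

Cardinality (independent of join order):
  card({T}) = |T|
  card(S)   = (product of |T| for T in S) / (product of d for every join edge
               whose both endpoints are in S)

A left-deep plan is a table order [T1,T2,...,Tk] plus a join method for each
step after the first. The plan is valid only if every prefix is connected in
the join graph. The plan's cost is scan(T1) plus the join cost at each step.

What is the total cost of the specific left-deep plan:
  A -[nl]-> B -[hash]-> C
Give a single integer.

27390

step 1: scan A: cost=150, card=150
step 2: join B via nl
    card(P join B) = 150*120/(75) = 240
    cost = 150 + 150*120 = 18150
step 3: join C via hash
    card(P join C) = 240*500/(500) = 240
    cost = 18150 + 2*500*9 + 240 = 27390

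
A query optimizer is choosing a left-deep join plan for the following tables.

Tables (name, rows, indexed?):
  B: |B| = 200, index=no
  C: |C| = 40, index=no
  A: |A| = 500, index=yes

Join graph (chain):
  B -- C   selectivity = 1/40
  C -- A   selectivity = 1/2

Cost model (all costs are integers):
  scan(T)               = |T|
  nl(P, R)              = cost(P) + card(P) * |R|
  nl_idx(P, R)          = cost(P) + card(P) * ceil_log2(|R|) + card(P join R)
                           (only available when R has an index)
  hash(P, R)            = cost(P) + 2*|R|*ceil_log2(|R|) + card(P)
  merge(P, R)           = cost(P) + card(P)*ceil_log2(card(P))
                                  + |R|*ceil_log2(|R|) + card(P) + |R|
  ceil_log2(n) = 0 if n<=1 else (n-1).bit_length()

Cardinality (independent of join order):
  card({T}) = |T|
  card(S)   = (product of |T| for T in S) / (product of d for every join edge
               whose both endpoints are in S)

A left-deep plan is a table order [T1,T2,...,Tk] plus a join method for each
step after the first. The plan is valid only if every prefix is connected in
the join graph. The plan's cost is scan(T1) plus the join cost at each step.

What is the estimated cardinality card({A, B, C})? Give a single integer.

Tables in S: A(500), B(200), C(40)
Edges inside S: B-C(d=40), C-A(d=2)
numerator = 500 * 200 * 40 = 4000000
denominator = 40 * 2 = 80
card(S) = 4000000 / 80 = 50000

50000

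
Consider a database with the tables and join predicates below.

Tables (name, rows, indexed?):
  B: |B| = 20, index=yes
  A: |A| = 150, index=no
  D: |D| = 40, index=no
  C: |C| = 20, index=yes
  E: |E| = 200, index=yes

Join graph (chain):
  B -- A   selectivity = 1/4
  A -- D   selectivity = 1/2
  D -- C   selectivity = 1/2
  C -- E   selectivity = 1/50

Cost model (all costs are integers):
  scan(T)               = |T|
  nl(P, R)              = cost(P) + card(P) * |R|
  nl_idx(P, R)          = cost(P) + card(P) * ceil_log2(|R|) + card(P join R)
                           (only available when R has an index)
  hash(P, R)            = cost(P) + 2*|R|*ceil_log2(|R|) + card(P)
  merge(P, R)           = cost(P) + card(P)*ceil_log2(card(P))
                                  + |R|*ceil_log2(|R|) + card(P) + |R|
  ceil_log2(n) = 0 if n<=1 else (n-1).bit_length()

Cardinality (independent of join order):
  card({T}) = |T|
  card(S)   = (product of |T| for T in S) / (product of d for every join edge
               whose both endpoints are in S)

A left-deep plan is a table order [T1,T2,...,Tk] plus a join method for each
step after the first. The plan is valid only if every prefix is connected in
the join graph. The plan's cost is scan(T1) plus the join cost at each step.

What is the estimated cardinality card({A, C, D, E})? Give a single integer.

Tables in S: A(150), C(20), D(40), E(200)
Edges inside S: A-D(d=2), D-C(d=2), C-E(d=50)
numerator = 150 * 20 * 40 * 200 = 24000000
denominator = 2 * 2 * 50 = 200
card(S) = 24000000 / 200 = 120000

120000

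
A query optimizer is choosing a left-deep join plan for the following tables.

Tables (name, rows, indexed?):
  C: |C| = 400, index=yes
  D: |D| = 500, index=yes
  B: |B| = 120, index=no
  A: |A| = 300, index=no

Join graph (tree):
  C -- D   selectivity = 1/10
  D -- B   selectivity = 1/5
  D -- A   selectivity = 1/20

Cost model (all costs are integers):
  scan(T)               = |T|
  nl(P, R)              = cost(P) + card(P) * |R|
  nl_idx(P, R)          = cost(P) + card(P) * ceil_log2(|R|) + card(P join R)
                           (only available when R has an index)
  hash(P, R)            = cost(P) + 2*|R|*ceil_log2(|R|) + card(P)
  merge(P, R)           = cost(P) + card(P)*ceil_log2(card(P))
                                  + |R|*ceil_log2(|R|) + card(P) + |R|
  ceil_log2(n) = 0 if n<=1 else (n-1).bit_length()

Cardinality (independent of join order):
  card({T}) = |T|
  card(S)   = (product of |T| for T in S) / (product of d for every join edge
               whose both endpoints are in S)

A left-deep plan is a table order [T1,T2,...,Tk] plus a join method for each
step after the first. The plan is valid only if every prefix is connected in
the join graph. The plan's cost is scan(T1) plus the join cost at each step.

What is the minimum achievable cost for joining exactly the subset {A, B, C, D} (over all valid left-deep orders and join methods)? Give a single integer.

Selinger DP over subsets of {A,B,C,D}:
  {C}: scan cost=400, card=400
  {D}: scan cost=500, card=500
  {B}: scan cost=120, card=120
  {A}: scan cost=300, card=300
  {CD}: card=20000; try (C,hash)→8200, (D,merge)→9400, (C,merge)→9500, (D,hash)→9800, (D,nl_idx)→24000, (C,nl_idx)→25000 …(+2); best=8200 via (C,hash)
  {BD}: card=12000; try (B,hash)→2680, (D,merge)→6080, (B,merge)→6460, (D,hash)→9240, (D,nl_idx)→13200, (D,nl)→60120 …(+1); best=2680 via (B,hash)
  {AD}: card=7500; try (A,hash)→6400, (D,merge)→8300, (A,merge)→8500, (D,hash)→9600, (D,nl_idx)→10500, (D,nl)→150300 …(+1); best=6400 via (A,hash)
  {BCD}: card=480000; try (C,hash)→21880, (B,hash)→29880, (C,merge)→186680, (B,merge)→329160, (C,nl_idx)→590680, (B,nl)→2408200 …(+1); best=21880 via (C,hash)
  {ACD}: card=300000; try (C,hash)→21100, (A,hash)→33600, (C,merge)→115400, (A,merge)→331200, (C,nl_idx)→373900, (C,nl)→3006400 …(+1); best=21100 via (C,hash)
  {ABD}: card=180000; try (B,hash)→15580, (A,hash)→20080, (B,merge)→112360, (A,merge)→185680, (B,nl)→906400, (A,nl)→3602680; best=15580 via (B,hash)
  {ABCD}: card=7200000; try (C,hash)→202780, (B,hash)→322780, (A,hash)→507280, (C,merge)→3439580, (B,merge)→6022060, (C,nl_idx)→8835580 …(+4); best=202780 via (C,hash)

202780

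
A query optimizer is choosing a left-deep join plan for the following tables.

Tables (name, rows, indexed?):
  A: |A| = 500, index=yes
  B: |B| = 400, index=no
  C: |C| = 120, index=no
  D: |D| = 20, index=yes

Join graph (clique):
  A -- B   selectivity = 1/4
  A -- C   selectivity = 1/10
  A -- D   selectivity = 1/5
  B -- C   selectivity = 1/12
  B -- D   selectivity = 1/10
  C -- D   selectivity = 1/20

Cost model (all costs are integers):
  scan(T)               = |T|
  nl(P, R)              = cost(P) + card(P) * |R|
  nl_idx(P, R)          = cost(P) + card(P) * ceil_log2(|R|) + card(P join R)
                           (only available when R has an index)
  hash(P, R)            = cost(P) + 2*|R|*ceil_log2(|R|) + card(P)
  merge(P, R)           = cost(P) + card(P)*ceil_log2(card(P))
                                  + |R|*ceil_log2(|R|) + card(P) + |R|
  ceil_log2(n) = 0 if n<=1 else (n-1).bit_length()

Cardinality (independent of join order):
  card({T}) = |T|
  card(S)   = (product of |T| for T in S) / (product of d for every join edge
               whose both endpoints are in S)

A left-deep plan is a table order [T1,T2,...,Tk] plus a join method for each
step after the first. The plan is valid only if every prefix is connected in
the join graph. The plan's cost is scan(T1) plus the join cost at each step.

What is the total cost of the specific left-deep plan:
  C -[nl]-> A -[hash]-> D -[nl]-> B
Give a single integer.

step 1: scan C: cost=120, card=120
step 2: join A via nl
    card(P join A) = 120*500/(10) = 6000
    cost = 120 + 120*500 = 60120
step 3: join D via hash
    card(P join D) = 6000*20/(5*20) = 1200
    cost = 60120 + 2*20*5 + 6000 = 66320
step 4: join B via nl
    card(P join B) = 1200*400/(4*12*10) = 1000
    cost = 66320 + 1200*400 = 546320

546320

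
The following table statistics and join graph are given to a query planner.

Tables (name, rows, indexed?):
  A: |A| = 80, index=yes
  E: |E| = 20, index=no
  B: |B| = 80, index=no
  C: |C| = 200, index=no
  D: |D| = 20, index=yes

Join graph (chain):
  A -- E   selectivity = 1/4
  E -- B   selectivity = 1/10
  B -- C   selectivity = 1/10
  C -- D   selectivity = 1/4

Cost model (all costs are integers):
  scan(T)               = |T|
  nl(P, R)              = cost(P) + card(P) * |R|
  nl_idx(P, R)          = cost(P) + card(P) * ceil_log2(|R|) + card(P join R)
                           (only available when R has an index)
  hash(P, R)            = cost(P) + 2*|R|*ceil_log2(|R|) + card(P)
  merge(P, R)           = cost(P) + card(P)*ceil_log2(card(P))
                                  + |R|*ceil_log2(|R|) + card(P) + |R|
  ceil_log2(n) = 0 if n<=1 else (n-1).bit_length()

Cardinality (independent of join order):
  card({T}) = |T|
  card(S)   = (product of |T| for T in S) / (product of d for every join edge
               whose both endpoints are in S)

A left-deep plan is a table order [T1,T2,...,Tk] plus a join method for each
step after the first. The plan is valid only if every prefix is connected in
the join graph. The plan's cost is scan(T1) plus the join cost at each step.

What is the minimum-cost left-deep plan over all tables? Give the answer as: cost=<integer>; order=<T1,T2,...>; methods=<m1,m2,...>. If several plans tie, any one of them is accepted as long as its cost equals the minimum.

Selinger DP (subsets sized 1..n):
  {A}: scan cost=80, card=80
  {E}: scan cost=20, card=20
  {B}: scan cost=80, card=80
  {C}: scan cost=200, card=200
  {D}: scan cost=20, card=20
  {AE}: card=400; try (E,hash)→360, (A,nl_idx)→560, (A,merge)→780, (E,merge)→840, (A,hash)→1160, (A,nl)→1620 …(+1); best=360 via (E,hash)
  {BE}: card=160; try (E,hash)→360, (B,merge)→780, (E,merge)→840, (B,hash)→1160, (B,nl)→1620, (E,nl)→1680; best=360 via (E,hash)
  {BC}: card=1600; try (B,hash)→1520, (C,merge)→2520, (B,merge)→2640, (C,hash)→3360, (C,nl)→16080, (B,nl)→16200; best=1520 via (B,hash)
  {CD}: card=1000; try (D,hash)→600, (C,merge)→1940, (D,merge)→2120, (D,nl_idx)→2200, (C,hash)→3240, (C,nl)→4020 …(+1); best=600 via (D,hash)
  {ABE}: card=3200; try (A,hash)→1640, (B,hash)→1880, (A,merge)→2440, (A,nl_idx)→4680, (B,merge)→5000, (A,nl)→13160 …(+1); best=1640 via (A,hash)
  {BCE}: card=3200; try (E,hash)→3320, (C,merge)→3600, (C,hash)→3720, (E,merge)→20840, (C,nl)→32360, (E,nl)→33520; best=3320 via (E,hash)
  {BCD}: card=8000; try (B,hash)→2720, (D,hash)→3320, (B,merge)→12240, (D,nl_idx)→17520, (D,merge)→20840, (D,nl)→33520 …(+1); best=2720 via (B,hash)
  {ABCE}: card=64000; try (A,hash)→7640, (C,hash)→8040, (C,merge)→45040, (A,merge)→45560, (A,nl_idx)→89720, (A,nl)→259320 …(+1); best=7640 via (A,hash)
  {BCDE}: card=16000; try (D,hash)→6720, (E,hash)→10920, (D,nl_idx)→35320, (D,merge)→45040, (D,nl)→67320, (E,merge)→114840 …(+1); best=6720 via (D,hash)
  {ABCDE}: card=320000; try (A,hash)→23840, (D,hash)→71840, (A,merge)→247360, (A,nl_idx)→438720, (D,nl_idx)→647640, (D,merge)→1095760 …(+2); best=23840 via (A,hash)

cost=23840; order=C,B,E,D,A; methods=hash,hash,hash,hash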